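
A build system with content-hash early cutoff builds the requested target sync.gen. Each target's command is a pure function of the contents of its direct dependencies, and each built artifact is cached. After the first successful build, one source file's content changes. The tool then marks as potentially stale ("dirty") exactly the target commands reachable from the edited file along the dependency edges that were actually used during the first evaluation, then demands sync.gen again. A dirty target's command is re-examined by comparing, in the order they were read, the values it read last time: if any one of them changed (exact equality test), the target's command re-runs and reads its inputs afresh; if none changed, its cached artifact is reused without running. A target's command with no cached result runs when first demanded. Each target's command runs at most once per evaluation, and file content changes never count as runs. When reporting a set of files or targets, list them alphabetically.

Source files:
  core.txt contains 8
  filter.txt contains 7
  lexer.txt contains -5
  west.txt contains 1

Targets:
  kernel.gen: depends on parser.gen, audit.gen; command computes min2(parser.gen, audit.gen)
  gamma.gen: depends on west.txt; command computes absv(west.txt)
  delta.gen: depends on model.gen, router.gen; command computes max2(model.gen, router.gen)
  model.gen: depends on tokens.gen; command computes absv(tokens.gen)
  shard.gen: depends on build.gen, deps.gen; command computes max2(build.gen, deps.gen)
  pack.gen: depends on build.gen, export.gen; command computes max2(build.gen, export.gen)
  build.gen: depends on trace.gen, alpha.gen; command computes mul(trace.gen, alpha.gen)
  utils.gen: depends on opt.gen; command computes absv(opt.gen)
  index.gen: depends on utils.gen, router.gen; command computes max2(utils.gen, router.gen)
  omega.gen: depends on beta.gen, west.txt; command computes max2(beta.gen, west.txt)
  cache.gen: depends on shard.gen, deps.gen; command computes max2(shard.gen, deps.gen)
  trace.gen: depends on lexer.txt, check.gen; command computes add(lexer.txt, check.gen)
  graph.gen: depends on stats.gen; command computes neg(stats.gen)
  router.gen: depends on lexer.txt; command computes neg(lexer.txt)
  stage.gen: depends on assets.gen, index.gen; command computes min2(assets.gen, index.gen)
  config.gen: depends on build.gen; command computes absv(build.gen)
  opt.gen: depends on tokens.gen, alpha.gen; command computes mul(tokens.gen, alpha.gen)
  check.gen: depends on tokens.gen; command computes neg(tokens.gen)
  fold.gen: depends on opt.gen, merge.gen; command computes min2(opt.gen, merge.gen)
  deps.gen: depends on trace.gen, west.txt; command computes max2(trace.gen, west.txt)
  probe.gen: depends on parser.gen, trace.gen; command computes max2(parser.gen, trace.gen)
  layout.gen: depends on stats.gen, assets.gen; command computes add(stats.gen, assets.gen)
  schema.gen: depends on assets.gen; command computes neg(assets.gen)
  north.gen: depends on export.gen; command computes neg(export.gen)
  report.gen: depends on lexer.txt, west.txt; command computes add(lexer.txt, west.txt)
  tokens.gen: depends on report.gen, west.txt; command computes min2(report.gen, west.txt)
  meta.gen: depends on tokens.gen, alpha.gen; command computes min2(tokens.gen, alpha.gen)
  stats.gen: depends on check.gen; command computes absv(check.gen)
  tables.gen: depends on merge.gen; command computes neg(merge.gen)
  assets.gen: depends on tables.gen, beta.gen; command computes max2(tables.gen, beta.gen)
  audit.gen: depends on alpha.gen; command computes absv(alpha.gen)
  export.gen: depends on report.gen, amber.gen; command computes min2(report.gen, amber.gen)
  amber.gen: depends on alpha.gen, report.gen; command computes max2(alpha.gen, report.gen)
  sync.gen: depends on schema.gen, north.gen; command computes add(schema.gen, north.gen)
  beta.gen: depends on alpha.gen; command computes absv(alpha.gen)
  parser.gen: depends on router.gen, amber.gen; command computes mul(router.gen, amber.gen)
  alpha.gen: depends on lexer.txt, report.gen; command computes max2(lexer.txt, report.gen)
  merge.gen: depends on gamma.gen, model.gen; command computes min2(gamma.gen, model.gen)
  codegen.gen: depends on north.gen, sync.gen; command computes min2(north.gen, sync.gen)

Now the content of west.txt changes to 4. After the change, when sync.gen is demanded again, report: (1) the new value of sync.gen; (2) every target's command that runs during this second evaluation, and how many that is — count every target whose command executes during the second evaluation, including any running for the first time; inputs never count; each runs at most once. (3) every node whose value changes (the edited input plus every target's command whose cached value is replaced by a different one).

New value of sync.gen: 0.
Target commands that run: alpha.gen, amber.gen, assets.gen, beta.gen, export.gen, gamma.gen, merge.gen, model.gen, north.gen, report.gen, schema.gen, sync.gen, tokens.gen — 13 in total.
Values that change: alpha.gen, amber.gen, assets.gen, beta.gen, export.gen, gamma.gen, model.gen, north.gen, report.gen, schema.gen, tokens.gen, west.txt.
Key observation: the cutoff stops propagation at tables.gen — its inputs' values are unchanged, so it reuses its cache.

First evaluation (everything demanded from the output):
  gamma.gen = absv(1) = 1
  report.gen = add(-5, 1) = -4
  alpha.gen = max2(-5, -4) = -4
  amber.gen = max2(-4, -4) = -4
  beta.gen = absv(-4) = 4
  export.gen = min2(-4, -4) = -4
  north.gen = neg(-4) = 4
  tokens.gen = min2(-4, 1) = -4
  model.gen = absv(-4) = 4
  merge.gen = min2(1, 4) = 1
  tables.gen = neg(1) = -1
  assets.gen = max2(-1, 4) = 4
  schema.gen = neg(4) = -4
  sync.gen = add(-4, 4) = 0

Propagation after the edit:
  gamma.gen: runs — west.txt 1->4; result 4.
  report.gen: runs — west.txt 1->4; result -1.
  alpha.gen: runs — report.gen -4->-1; result -1.
  amber.gen: runs — alpha.gen -4->-1; report.gen -4->-1; result -1.
  beta.gen: runs — alpha.gen -4->-1; result 1.
  export.gen: runs — report.gen -4->-1; amber.gen -4->-1; result -1.
  north.gen: runs — export.gen -4->-1; result 1.
  tokens.gen: runs — report.gen -4->-1; west.txt 1->4; result -1.
  model.gen: runs — tokens.gen -4->-1; result 1.
  merge.gen: runs — gamma.gen 1->4; model.gen 4->1; result 1 (same value as before).
  tables.gen: checked — values it read are unchanged (merge.gen unchanged); reused cached -1 without running.
  assets.gen: runs — beta.gen 4->1; result 1.
  schema.gen: runs — assets.gen 4->1; result -1.
  sync.gen: runs — schema.gen -4->-1; north.gen 4->1; result 0 (same value as before).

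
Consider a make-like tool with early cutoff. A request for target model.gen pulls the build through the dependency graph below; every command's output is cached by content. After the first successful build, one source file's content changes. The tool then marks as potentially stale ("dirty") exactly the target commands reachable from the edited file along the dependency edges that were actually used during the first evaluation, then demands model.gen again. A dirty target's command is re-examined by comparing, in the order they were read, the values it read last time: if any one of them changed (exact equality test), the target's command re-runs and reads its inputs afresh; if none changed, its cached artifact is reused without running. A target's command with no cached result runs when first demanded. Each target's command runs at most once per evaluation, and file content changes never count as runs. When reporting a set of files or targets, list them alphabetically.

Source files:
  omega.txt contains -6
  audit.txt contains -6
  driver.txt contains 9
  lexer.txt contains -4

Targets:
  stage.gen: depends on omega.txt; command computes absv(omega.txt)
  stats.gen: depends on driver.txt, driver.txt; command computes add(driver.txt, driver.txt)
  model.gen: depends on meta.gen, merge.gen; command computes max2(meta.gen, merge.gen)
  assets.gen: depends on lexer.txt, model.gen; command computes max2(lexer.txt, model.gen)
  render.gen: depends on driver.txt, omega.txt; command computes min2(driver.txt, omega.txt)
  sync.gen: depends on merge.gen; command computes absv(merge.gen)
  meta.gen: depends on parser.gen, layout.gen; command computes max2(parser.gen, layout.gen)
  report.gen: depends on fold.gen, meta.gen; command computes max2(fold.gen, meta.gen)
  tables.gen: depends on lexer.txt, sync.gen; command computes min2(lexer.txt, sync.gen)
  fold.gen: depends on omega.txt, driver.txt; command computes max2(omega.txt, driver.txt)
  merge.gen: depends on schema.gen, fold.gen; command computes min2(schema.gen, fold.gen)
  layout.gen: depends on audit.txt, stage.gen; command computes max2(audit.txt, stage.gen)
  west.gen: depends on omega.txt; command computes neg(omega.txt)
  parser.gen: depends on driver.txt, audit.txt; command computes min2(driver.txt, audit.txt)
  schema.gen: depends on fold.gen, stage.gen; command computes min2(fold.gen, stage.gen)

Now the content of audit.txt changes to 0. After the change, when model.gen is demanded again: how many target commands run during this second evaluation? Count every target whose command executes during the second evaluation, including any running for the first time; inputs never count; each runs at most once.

3 target commands run: layout.gen, meta.gen, parser.gen.
Note where the cutoff bites: model.gen is checked, finds nothing changed, and keeps its cache.

First demand of the output computes:
  fold.gen = max2(-6, 9) = 9
  parser.gen = min2(9, -6) = -6
  stage.gen = absv(-6) = 6
  layout.gen = max2(-6, 6) = 6
  meta.gen = max2(-6, 6) = 6
  schema.gen = min2(9, 6) = 6
  merge.gen = min2(6, 9) = 6
  model.gen = max2(6, 6) = 6

After the edit, cleaning proceeds:
  layout.gen: a read changed (audit.txt -6->0) — executes, giving 6 — identical to its old value.
  parser.gen: a read changed (audit.txt -6->0) — executes, giving 0.
  meta.gen: a read changed (parser.gen -6->0) — executes, giving 6 — identical to its old value.
  model.gen: dirty, but its reads are unchanged (meta.gen unchanged, merge.gen unchanged); cached 6 stands.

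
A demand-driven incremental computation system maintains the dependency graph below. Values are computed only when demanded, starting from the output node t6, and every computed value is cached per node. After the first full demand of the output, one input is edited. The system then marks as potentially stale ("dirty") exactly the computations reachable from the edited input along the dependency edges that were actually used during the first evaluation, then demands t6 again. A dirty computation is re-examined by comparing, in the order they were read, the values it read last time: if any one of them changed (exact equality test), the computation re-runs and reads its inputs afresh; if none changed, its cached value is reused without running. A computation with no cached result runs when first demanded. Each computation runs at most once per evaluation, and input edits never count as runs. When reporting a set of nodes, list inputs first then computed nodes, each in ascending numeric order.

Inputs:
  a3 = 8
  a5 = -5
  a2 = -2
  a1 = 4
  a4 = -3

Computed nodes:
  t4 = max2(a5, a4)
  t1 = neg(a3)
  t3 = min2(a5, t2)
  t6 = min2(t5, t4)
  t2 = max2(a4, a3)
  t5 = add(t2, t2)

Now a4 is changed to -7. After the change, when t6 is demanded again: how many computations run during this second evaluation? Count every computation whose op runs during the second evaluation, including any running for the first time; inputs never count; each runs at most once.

Computations that run: t2, t4, t6 — 3 in total.
Key observation: the cutoff stops propagation at t5 — its inputs' values are unchanged, so it reuses its cache.

First evaluation (everything demanded from the output):
  t2 = max2(-3, 8) = 8
  t4 = max2(-5, -3) = -3
  t5 = add(8, 8) = 16
  t6 = min2(16, -3) = -3

Propagation after the edit:
  t2: runs — a4 -3->-7; result 8 (same value as before).
  t4: runs — a4 -3->-7; result -5.
  t5: checked — values it read are unchanged (t2 unchanged, t2 unchanged); reused cached 16 without running.
  t6: runs — t4 -3->-5; result -5.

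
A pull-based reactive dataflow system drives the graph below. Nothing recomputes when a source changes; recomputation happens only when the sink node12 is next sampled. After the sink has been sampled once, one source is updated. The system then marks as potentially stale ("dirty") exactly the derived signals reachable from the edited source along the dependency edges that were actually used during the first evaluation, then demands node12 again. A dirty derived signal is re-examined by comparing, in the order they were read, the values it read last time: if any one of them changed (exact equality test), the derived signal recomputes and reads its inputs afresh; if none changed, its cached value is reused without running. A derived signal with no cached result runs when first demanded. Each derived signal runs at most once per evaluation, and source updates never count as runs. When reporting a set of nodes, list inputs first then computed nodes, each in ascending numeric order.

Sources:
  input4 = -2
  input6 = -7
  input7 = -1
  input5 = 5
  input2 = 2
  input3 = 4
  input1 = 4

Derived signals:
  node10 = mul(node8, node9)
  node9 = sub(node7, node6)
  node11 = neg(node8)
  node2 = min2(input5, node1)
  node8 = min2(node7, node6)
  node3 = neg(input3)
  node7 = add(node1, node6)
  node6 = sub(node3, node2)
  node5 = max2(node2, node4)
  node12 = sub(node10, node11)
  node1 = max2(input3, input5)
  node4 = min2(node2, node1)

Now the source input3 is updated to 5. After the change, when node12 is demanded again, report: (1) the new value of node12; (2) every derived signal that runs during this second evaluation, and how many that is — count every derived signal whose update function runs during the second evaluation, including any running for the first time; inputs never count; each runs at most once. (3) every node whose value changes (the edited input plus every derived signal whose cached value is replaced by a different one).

First evaluation (everything demanded from the output):
  node1 = max2(4, 5) = 5
  node2 = min2(5, 5) = 5
  node3 = neg(4) = -4
  node6 = sub(-4, 5) = -9
  node7 = add(5, -9) = -4
  node8 = min2(-4, -9) = -9
  node9 = sub(-4, -9) = 5
  node10 = mul(-9, 5) = -45
  node11 = neg(-9) = 9
  node12 = sub(-45, 9) = -54

Propagation after the edit:
  node1: runs — input3 4->5; result 5 (same value as before).
  node2: checked — values it read are unchanged (input5 unchanged, node1 unchanged); reused cached 5 without running.
  node3: runs — input3 4->5; result -5.
  node6: runs — node3 -4->-5; result -10.
  node7: runs — node6 -9->-10; result -5.
  node8: runs — node7 -4->-5; node6 -9->-10; result -10.
  node9: runs — node7 -4->-5; node6 -9->-10; result 5 (same value as before).
  node10: runs — node8 -9->-10; result -50.
  node11: runs — node8 -9->-10; result 10.
  node12: runs — node10 -45->-50; node11 9->10; result -60.

Key observation: the cutoff stops propagation at node2 — its inputs' values are unchanged, so it reuses its cache.

New value of node12: -60.
Derived signals that run: node1, node3, node6, node7, node8, node9, node10, node11, node12 — 9 in total.
Values that change: input3, node3, node6, node7, node8, node10, node11, node12.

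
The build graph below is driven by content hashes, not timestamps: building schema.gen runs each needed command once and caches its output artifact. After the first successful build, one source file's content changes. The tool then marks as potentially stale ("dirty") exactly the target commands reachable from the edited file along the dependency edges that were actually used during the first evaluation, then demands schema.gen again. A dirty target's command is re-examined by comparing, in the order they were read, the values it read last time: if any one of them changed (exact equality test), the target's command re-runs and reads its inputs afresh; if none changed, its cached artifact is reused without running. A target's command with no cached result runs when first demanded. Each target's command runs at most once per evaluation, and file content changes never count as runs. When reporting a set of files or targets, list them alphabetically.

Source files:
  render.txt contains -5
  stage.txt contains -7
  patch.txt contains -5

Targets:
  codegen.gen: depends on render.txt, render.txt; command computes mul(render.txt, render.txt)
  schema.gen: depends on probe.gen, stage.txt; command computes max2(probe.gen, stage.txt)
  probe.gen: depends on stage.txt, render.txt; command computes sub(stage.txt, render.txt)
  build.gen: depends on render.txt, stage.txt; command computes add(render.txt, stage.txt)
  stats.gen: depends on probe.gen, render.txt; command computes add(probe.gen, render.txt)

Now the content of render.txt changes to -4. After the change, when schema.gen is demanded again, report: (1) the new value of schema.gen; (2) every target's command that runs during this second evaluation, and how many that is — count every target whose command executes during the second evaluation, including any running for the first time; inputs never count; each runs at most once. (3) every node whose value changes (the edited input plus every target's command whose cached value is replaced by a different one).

schema.gen now evaluates to -3.
Run set: probe.gen, schema.gen (2 run).
Changed values: probe.gen, render.txt, schema.gen.

Initial pass — values computed on the first demand:
  probe.gen = sub(-7, -5) = -2
  schema.gen = max2(-2, -7) = -2

Second demand — change propagation:
  probe.gen: re-runs because render.txt -5->-4; new result -3.
  schema.gen: re-runs because probe.gen -2->-3; new result -3.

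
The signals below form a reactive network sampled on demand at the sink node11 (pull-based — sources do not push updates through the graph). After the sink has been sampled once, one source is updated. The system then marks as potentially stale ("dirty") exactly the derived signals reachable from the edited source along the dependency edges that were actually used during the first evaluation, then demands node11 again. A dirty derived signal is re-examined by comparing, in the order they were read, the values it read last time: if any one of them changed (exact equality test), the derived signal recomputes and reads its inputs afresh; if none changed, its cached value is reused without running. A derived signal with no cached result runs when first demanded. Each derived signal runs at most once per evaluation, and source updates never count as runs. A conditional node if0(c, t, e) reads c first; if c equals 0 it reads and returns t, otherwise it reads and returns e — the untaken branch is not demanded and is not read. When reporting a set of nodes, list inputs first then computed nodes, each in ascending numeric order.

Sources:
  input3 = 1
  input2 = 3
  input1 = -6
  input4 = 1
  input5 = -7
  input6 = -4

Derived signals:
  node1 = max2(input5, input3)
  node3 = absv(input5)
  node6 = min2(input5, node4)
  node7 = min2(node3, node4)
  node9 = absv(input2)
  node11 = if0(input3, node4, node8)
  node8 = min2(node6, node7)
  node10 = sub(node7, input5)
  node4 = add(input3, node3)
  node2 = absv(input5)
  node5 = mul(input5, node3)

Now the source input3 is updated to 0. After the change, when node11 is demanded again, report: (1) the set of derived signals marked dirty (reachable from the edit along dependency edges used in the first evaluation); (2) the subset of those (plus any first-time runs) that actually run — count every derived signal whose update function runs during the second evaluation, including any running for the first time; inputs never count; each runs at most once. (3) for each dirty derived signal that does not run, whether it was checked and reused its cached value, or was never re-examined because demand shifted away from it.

Dirty set: node4, node6, node7, node8, node11.
Run set: node4, node11 (2 run).
Left stale — demand moved off them: node6, node7, node8.
The important point: the flipped condition redirects demand; node6, node7, node8 are left stale, never re-checked.

Initial pass — values computed on the first demand:
  node3 = absv(-7) = 7
  node4 = add(1, 7) = 8
  node6 = min2(-7, 8) = -7
  node7 = min2(7, 8) = 7
  node8 = min2(-7, 7) = -7
  node11 = if0(input3=1 -> else branch node8) = -7

Second demand — change propagation:
  node4: re-runs because input3 1->0; new result 7.
  node6: dirty yet unreached — the second evaluation never asks for it.
  node7: dirty yet unreached — the second evaluation never asks for it.
  node8: dirty yet unreached — the second evaluation never asks for it.
  node11: re-runs because input3 1->0; new result 7.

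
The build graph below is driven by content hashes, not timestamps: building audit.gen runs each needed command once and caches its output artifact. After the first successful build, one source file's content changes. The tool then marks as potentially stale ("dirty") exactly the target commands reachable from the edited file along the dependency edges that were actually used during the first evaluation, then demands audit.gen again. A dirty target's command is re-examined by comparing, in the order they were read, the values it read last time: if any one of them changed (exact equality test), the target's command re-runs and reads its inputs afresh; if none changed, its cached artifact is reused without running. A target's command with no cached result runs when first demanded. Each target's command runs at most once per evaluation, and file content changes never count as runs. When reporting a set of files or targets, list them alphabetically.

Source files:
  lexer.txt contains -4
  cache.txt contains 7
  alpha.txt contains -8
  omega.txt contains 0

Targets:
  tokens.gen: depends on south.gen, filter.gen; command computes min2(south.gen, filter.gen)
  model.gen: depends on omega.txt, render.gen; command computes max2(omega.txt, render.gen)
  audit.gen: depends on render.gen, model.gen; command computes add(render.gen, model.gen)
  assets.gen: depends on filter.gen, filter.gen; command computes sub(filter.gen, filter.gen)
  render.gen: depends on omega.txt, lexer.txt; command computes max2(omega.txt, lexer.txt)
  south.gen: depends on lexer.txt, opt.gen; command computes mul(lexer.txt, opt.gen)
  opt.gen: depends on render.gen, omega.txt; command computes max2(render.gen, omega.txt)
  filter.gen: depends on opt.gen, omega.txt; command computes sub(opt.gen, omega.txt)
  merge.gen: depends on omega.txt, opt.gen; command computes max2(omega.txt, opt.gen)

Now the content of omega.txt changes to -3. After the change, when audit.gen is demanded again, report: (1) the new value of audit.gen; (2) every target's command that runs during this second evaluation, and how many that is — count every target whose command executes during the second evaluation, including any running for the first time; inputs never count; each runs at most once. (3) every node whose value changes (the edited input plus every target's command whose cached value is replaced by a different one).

audit.gen now evaluates to -6.
Run set: audit.gen, model.gen, render.gen (3 run).
Changed values: audit.gen, model.gen, omega.txt, render.gen.

Initial pass — values computed on the first demand:
  render.gen = max2(0, -4) = 0
  model.gen = max2(0, 0) = 0
  audit.gen = add(0, 0) = 0

Second demand — change propagation:
  render.gen: re-runs because omega.txt 0->-3; new result -3.
  model.gen: re-runs because omega.txt 0->-3; render.gen 0->-3; new result -3.
  audit.gen: re-runs because render.gen 0->-3; model.gen 0->-3; new result -6.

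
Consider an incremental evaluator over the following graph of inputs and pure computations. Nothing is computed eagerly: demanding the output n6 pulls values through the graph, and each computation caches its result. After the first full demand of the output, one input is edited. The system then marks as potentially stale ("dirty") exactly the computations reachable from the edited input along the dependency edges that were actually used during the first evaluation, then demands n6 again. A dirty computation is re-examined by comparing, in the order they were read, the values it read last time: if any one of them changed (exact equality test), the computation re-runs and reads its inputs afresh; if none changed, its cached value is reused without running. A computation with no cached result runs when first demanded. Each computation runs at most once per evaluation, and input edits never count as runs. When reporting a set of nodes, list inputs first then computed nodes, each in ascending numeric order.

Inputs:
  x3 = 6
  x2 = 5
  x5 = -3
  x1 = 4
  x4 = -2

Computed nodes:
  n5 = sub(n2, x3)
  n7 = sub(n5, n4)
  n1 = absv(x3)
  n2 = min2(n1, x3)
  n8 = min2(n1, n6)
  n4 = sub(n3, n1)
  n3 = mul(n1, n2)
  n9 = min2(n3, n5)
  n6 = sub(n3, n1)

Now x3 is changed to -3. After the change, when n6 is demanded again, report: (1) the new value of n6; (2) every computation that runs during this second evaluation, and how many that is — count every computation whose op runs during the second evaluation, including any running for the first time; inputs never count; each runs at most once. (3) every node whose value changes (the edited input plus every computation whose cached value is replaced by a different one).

n6 now evaluates to -12.
Run set: n1, n2, n3, n6 (4 run).
Changed values: x3, n1, n2, n3, n6.

Initial pass — values computed on the first demand:
  n1 = absv(6) = 6
  n2 = min2(6, 6) = 6
  n3 = mul(6, 6) = 36
  n6 = sub(36, 6) = 30

Second demand — change propagation:
  n1: re-runs because x3 6->-3; new result 3.
  n2: re-runs because n1 6->3; x3 6->-3; new result -3.
  n3: re-runs because n1 6->3; n2 6->-3; new result -9.
  n6: re-runs because n3 36->-9; n1 6->3; new result -12.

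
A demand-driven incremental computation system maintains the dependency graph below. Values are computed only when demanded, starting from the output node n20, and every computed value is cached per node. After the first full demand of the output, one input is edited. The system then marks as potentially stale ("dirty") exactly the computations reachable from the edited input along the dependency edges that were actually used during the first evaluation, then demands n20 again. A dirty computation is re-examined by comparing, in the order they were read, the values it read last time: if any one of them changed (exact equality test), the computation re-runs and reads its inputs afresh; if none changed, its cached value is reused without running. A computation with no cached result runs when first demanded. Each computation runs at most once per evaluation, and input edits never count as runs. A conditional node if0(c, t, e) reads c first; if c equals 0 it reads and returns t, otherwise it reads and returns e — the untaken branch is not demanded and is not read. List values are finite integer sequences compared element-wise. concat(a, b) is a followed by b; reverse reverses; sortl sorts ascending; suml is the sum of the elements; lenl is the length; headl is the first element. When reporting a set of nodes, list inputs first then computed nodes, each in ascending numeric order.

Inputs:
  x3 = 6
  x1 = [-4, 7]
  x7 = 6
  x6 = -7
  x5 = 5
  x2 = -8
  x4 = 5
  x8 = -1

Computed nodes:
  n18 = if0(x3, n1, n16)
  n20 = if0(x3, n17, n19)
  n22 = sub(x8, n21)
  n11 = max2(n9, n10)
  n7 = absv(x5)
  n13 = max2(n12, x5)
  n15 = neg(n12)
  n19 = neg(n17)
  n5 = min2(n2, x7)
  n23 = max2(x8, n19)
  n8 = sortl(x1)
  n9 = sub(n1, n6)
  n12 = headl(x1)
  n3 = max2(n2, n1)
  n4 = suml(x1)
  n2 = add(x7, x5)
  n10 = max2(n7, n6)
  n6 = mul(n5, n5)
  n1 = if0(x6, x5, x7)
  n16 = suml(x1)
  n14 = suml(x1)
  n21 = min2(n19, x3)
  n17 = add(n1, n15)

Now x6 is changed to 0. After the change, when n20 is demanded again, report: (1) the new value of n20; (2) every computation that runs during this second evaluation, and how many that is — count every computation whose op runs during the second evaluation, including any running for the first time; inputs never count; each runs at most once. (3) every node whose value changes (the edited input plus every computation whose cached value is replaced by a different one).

First evaluation (everything demanded from the output):
  n1 = if0(x6=-7 -> else branch x7) = 6
  n12 = headl([-4, 7]) = -4
  n15 = neg(-4) = 4
  n17 = add(6, 4) = 10
  n19 = neg(10) = -10
  n20 = if0(x3=6 -> else branch n19) = -10

Propagation after the edit:
  n1: runs — x6 -7->0; result 5.
  n17: runs — n1 6->5; result 9.
  n19: runs — n17 10->9; result -9.
  n20: runs — n19 -10->-9; result -9.

New value of n20: -9.
Computations that run: n1, n17, n19, n20 — 4 in total.
Values that change: x6, n1, n17, n19, n20.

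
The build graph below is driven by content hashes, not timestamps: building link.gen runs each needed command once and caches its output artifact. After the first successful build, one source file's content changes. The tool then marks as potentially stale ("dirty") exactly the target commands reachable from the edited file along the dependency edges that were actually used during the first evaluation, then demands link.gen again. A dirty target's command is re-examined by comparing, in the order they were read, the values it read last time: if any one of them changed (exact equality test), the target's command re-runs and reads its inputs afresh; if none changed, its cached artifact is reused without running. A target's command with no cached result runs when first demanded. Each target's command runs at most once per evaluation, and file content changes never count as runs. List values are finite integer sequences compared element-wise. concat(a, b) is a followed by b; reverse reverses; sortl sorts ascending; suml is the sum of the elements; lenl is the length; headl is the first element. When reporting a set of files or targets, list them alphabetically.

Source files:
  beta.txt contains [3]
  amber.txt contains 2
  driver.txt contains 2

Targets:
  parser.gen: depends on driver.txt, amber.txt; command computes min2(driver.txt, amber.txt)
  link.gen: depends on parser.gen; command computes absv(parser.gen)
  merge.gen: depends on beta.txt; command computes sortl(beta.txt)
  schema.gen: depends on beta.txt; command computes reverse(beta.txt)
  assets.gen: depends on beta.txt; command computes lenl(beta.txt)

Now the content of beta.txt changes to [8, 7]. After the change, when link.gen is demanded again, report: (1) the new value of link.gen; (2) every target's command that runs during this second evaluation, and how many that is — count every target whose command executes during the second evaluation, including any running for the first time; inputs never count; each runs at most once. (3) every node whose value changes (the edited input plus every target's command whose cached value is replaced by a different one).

link.gen now evaluates to 2.
Run set: none (0 run).
Changed values: beta.txt.
The important point: nothing the output needs ever reads beta.txt, so the edit is invisible to it.

Initial pass — values computed on the first demand:
  parser.gen = min2(2, 2) = 2
  link.gen = absv(2) = 2

Second demand — change propagation:
  no demanded computation ever read beta.txt, so the edit dirties nothing and nothing runs.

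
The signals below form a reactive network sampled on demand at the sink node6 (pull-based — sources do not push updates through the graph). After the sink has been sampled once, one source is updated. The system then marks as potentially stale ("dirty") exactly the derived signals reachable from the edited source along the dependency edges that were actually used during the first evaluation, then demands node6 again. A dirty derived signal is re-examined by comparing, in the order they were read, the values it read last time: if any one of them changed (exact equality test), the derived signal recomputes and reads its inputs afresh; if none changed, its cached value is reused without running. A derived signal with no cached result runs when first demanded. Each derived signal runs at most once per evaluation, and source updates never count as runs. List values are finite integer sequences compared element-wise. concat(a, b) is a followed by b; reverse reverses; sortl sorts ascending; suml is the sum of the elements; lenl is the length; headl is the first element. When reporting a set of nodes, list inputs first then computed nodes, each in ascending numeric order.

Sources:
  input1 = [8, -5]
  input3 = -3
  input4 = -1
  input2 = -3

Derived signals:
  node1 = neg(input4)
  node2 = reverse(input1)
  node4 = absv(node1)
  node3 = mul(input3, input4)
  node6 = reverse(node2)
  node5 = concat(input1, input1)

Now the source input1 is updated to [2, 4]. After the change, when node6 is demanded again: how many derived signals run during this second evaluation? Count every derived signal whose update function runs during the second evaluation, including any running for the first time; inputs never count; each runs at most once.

Run set: node2, node6 (2 run).

Initial pass — values computed on the first demand:
  node2 = reverse([8, -5]) = [-5, 8]
  node6 = reverse([-5, 8]) = [8, -5]

Second demand — change propagation:
  node2: re-runs because input1 [8, -5]->[2, 4]; new result [4, 2].
  node6: re-runs because node2 [-5, 8]->[4, 2]; new result [2, 4].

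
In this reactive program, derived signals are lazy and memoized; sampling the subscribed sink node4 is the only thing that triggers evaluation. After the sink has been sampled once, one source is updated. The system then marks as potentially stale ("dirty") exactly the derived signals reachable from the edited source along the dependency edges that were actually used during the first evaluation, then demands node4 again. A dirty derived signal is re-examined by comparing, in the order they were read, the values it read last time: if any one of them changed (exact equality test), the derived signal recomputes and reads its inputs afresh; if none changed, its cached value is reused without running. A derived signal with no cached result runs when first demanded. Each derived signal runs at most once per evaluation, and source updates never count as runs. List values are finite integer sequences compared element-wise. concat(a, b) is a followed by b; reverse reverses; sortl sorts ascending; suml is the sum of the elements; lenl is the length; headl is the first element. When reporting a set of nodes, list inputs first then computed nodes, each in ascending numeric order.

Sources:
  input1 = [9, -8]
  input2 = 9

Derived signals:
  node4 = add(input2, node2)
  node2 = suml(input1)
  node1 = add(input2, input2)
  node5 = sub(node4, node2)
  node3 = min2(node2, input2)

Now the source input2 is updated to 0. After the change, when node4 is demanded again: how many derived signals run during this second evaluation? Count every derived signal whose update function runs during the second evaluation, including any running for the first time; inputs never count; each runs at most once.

1 derived signals run: node4.

First demand of the output computes:
  node2 = suml([9, -8]) = 1
  node4 = add(9, 1) = 10

After the edit, cleaning proceeds:
  node4: a read changed (input2 9->0) — executes, giving 1.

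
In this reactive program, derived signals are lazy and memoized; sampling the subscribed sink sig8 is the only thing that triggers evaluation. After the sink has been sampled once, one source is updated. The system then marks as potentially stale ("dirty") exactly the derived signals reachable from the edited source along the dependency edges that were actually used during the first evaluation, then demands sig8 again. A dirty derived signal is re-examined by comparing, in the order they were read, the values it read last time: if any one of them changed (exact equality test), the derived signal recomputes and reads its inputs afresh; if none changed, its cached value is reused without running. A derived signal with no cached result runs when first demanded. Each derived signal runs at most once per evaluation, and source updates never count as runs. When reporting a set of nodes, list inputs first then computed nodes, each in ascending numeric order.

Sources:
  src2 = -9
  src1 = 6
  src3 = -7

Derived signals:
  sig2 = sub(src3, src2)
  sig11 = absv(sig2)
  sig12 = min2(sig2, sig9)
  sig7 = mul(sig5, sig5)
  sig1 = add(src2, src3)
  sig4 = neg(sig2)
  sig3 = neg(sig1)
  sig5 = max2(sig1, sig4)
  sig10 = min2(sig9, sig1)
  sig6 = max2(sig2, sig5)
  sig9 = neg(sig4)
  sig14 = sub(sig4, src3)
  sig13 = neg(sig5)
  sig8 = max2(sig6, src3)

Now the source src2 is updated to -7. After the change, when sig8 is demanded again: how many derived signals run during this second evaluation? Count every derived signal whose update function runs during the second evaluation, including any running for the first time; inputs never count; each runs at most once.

6 derived signals run: sig1, sig2, sig4, sig5, sig6, sig8.

First demand of the output computes:
  sig1 = add(-9, -7) = -16
  sig2 = sub(-7, -9) = 2
  sig4 = neg(2) = -2
  sig5 = max2(-16, -2) = -2
  sig6 = max2(2, -2) = 2
  sig8 = max2(2, -7) = 2

After the edit, cleaning proceeds:
  sig1: a read changed (src2 -9->-7) — executes, giving -14.
  sig2: a read changed (src2 -9->-7) — executes, giving 0.
  sig4: a read changed (sig2 2->0) — executes, giving 0.
  sig5: a read changed (sig1 -16->-14; sig4 -2->0) — executes, giving 0.
  sig6: a read changed (sig2 2->0; sig5 -2->0) — executes, giving 0.
  sig8: a read changed (sig6 2->0) — executes, giving 0.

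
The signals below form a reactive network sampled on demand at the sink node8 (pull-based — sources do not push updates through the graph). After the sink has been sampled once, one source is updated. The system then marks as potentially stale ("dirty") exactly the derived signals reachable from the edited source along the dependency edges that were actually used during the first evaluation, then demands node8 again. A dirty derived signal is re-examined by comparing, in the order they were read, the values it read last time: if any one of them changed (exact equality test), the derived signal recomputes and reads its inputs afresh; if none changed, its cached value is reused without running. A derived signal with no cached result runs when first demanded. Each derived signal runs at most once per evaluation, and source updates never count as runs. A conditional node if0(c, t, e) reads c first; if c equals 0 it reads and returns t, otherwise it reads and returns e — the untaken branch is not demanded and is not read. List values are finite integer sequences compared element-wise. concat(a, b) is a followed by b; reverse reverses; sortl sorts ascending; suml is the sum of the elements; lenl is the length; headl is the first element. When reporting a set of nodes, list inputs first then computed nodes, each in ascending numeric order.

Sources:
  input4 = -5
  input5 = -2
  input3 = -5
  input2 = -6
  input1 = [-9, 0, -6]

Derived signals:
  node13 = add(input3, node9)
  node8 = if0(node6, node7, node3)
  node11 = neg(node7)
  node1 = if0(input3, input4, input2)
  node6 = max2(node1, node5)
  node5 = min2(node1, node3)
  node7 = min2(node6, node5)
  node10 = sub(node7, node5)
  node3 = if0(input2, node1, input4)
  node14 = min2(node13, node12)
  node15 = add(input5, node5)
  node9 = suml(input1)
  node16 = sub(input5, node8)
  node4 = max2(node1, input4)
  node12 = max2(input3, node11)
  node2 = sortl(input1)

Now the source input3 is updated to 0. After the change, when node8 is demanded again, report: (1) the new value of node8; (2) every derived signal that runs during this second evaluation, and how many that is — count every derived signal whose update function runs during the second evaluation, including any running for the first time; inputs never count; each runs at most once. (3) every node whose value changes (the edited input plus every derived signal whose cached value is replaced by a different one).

Initial pass — values computed on the first demand:
  node1 = if0(input3=-5 -> else branch input2) = -6
  node3 = if0(input2=-6 -> else branch input4) = -5
  node5 = min2(-6, -5) = -6
  node6 = max2(-6, -6) = -6
  node8 = if0(node6=-6 -> else branch node3) = -5

Second demand — change propagation:
  node1: re-runs because input3 -5->0; new result -5.
  node5: re-runs because node1 -6->-5; new result -5.
  node6: re-runs because node1 -6->-5; node5 -6->-5; new result -5.
  node8: re-runs because node6 -6->-5; new result -5 (unchanged).

node8 now evaluates to -5.
Run set: node1, node5, node6, node8 (4 run).
Changed values: input3, node1, node5, node6.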